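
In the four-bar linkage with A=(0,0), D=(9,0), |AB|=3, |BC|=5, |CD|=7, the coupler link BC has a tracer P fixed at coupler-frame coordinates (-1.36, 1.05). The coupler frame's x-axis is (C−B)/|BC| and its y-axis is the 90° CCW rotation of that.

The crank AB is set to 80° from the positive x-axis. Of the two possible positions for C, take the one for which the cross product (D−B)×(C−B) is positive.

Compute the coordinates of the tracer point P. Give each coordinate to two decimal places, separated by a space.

-1.19 3.13

A=(0,0), D=(9.00,0)
B = A + 3.00·(cos80°, sin80°) = (0.5209, 2.9544)
|BD| = 8.9790
circle(B,5.00) ∩ circle(D,7.00): a=3.1531, h=3.8805
  candidates: C₊=(4.7753,5.5814) cross=34.843; C₋=(2.2216,-1.7475) cross=-34.843
  mode + wants cross > 0 → take C=(4.7753,5.5814) (cross=34.843)
ex = (C−B)/|BC| = (0.8509,0.5254); ey = (-0.5254,0.8509)
P = B + -1.36·ex + 1.05·ey = (-1.1879,3.1333)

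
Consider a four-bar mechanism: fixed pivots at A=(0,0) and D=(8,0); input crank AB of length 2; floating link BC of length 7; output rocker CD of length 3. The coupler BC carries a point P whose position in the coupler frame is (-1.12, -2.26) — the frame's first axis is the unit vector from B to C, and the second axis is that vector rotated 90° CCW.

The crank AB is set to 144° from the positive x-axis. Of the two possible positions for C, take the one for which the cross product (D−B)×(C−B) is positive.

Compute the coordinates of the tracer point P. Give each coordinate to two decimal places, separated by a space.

-2.65 -1.13

A=(0,0), D=(8.00,0)
B = A + 2.00·(cos144°, sin144°) = (-1.6180, 1.1756)
|BD| = 9.6896
circle(B,7.00) ∩ circle(D,3.00): a=6.9089, h=1.1258
  candidates: C₊=(5.3764,1.4549) cross=10.909; C₋=(5.1032,-0.7801) cross=-10.909
  mode + wants cross > 0 → take C=(5.3764,1.4549) (cross=10.909)
ex = (C−B)/|BC| = (0.9992,0.0399); ey = (-0.0399,0.9992)
P = B + -1.12·ex + -2.26·ey = (-2.6470,-1.1273)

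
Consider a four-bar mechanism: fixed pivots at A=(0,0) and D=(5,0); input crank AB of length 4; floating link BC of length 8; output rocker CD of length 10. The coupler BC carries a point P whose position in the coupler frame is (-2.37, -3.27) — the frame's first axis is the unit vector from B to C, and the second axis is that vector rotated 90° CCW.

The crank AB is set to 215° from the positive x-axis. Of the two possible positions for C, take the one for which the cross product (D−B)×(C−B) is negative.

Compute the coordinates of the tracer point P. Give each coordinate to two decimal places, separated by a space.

-7.30 -1.98

A=(0,0), D=(5.00,0)
B = A + 4.00·(cos215°, sin215°) = (-3.2766, -2.2943)
|BD| = 8.5887
circle(B,8.00) ∩ circle(D,10.00): a=2.1986, h=7.6920
  candidates: C₊=(-3.2127,5.7054) cross=66.064; C₋=(0.8968,-9.1194) cross=-66.064
  mode - wants cross < 0 → take C=(0.8968,-9.1194) (cross=-66.064)
ex = (C−B)/|BC| = (0.5217,-0.8531); ey = (0.8531,0.5217)
P = B + -2.37·ex + -3.27·ey = (-7.3028,-1.9783)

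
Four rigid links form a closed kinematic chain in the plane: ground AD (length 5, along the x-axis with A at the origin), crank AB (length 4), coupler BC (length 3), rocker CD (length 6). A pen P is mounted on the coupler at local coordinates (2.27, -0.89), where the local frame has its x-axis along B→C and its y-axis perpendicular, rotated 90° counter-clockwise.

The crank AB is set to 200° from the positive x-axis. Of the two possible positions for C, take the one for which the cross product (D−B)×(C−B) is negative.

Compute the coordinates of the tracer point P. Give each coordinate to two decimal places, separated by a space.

A=(0,0), D=(5.00,0)
B = A + 4.00·(cos200°, sin200°) = (-3.7588, -1.3681)
|BD| = 8.8650
circle(B,3.00) ∩ circle(D,6.00): a=2.9096, h=0.7308
  candidates: C₊=(-0.9968,-0.1970) cross=6.478; C₋=(-0.7712,-1.6411) cross=-6.478
  mode - wants cross < 0 → take C=(-0.7712,-1.6411) (cross=-6.478)
ex = (C−B)/|BC| = (0.9959,-0.0910); ey = (0.0910,0.9959)
P = B + 2.27·ex + -0.89·ey = (-1.5792,-2.4609)

-1.58 -2.46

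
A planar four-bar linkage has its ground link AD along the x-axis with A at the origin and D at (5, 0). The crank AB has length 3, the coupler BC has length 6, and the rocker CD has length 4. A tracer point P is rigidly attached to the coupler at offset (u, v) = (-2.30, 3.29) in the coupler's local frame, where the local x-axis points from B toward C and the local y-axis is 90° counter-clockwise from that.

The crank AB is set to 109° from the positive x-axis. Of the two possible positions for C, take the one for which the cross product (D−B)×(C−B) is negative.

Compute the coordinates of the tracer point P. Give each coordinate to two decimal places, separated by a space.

0.85 6.41

A=(0,0), D=(5.00,0)
B = A + 3.00·(cos109°, sin109°) = (-0.9767, 2.8366)
|BD| = 6.6157
circle(B,6.00) ∩ circle(D,4.00): a=4.8194, h=3.5740
  candidates: C₊=(4.9096,3.9990) cross=23.644; C₋=(1.8448,-2.4586) cross=-23.644
  mode - wants cross < 0 → take C=(1.8448,-2.4586) (cross=-23.644)
ex = (C−B)/|BC| = (0.4703,-0.8825); ey = (0.8825,0.4703)
P = B + -2.30·ex + 3.29·ey = (0.8452,6.4135)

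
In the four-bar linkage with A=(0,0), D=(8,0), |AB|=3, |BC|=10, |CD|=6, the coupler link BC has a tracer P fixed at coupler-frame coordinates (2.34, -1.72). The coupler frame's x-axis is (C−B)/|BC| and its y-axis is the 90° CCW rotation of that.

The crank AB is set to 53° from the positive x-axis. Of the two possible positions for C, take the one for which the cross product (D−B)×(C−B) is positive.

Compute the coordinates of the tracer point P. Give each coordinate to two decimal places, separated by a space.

A=(0,0), D=(8.00,0)
B = A + 3.00·(cos53°, sin53°) = (1.8054, 2.3959)
|BD| = 6.6418
circle(B,10.00) ∩ circle(D,6.00): a=8.1389, h=5.8102
  candidates: C₊=(11.4923,4.8789) cross=38.590; C₋=(7.3004,-5.9591) cross=-38.590
  mode + wants cross > 0 → take C=(11.4923,4.8789) (cross=38.590)
ex = (C−B)/|BC| = (0.9687,0.2483); ey = (-0.2483,0.9687)
P = B + 2.34·ex + -1.72·ey = (4.4992,1.3108)

4.50 1.31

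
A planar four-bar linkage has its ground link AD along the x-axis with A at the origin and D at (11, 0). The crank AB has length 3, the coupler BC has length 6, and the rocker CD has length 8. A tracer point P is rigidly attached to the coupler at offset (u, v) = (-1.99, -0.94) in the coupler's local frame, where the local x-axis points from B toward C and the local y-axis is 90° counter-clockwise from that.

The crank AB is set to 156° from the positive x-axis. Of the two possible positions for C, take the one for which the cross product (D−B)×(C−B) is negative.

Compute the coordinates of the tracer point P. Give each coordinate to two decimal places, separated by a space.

-4.92 0.88

A=(0,0), D=(11.00,0)
B = A + 3.00·(cos156°, sin156°) = (-2.7406, 1.2202)
|BD| = 13.7947
circle(B,6.00) ∩ circle(D,8.00): a=5.8825, h=1.1817
  candidates: C₊=(3.2233,1.8770) cross=16.302; C₋=(3.0142,-0.4772) cross=-16.302
  mode - wants cross < 0 → take C=(3.0142,-0.4772) (cross=-16.302)
ex = (C−B)/|BC| = (0.9591,-0.2829); ey = (0.2829,0.9591)
P = B + -1.99·ex + -0.94·ey = (-4.9153,0.8816)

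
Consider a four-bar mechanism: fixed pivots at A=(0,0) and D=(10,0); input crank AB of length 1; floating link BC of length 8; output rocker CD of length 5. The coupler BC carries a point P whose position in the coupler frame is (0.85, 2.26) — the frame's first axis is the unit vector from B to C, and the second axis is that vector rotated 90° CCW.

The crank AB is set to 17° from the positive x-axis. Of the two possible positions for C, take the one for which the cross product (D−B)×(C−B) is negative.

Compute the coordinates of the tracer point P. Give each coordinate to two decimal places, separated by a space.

2.95 1.65

A=(0,0), D=(10.00,0)
B = A + 1.00·(cos17°, sin17°) = (0.9563, 0.2924)
|BD| = 9.0484
circle(B,8.00) ∩ circle(D,5.00): a=6.6793, h=4.4031
  candidates: C₊=(7.7744,4.4773) cross=39.841; C₋=(7.4898,-4.3242) cross=-39.841
  mode - wants cross < 0 → take C=(7.4898,-4.3242) (cross=-39.841)
ex = (C−B)/|BC| = (0.8167,-0.5771); ey = (0.5771,0.8167)
P = B + 0.85·ex + 2.26·ey = (2.9547,1.6476)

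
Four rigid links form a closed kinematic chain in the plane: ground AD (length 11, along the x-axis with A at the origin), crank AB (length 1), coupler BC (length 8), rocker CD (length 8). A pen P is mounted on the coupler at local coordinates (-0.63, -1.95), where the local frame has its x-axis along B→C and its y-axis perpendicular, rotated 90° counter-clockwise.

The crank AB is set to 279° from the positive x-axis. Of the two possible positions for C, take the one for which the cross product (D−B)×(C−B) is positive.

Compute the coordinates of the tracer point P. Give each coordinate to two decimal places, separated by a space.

A=(0,0), D=(11.00,0)
B = A + 1.00·(cos279°, sin279°) = (0.1564, -0.9877)
|BD| = 10.8885
circle(B,8.00) ∩ circle(D,8.00): a=5.4442, h=5.8618
  candidates: C₊=(5.0465,5.3438) cross=63.826; C₋=(6.1099,-6.3315) cross=-63.826
  mode + wants cross > 0 → take C=(5.0465,5.3438) (cross=63.826)
ex = (C−B)/|BC| = (0.6113,0.7914); ey = (-0.7914,0.6113)
P = B + -0.63·ex + -1.95·ey = (1.3146,-2.6782)

1.31 -2.68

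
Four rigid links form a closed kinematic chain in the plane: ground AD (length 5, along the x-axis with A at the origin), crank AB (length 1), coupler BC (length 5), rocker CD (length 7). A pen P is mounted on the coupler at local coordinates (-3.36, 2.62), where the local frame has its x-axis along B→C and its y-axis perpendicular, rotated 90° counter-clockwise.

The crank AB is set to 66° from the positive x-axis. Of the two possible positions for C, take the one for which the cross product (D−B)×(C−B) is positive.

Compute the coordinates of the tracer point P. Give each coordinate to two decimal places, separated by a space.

A=(0,0), D=(5.00,0)
B = A + 1.00·(cos66°, sin66°) = (0.4067, 0.9135)
|BD| = 4.6832
circle(B,5.00) ∩ circle(D,7.00): a=-0.2207, h=4.9951
  candidates: C₊=(1.1646,5.8558) cross=23.393; C₋=(-0.7841,-3.9426) cross=-23.393
  mode + wants cross > 0 → take C=(1.1646,5.8558) (cross=23.393)
ex = (C−B)/|BC| = (0.1516,0.9884); ey = (-0.9884,0.1516)
P = B + -3.36·ex + 2.62·ey = (-2.6923,-2.0105)

-2.69 -2.01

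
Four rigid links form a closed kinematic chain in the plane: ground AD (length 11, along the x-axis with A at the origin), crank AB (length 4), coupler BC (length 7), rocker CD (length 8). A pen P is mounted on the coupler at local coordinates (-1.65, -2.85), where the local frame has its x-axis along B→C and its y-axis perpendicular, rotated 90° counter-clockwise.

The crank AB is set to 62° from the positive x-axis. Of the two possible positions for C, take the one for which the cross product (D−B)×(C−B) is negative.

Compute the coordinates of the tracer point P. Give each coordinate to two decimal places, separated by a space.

A=(0,0), D=(11.00,0)
B = A + 4.00·(cos62°, sin62°) = (1.8779, 3.5318)
|BD| = 9.7819
circle(B,7.00) ∩ circle(D,8.00): a=4.1243, h=5.6560
  candidates: C₊=(7.7661,7.3172) cross=55.327; C₋=(3.6818,-3.2318) cross=-55.327
  mode - wants cross < 0 → take C=(3.6818,-3.2318) (cross=-55.327)
ex = (C−B)/|BC| = (0.2577,-0.9662); ey = (0.9662,0.2577)
P = B + -1.65·ex + -2.85·ey = (-1.3011,4.3916)

-1.30 4.39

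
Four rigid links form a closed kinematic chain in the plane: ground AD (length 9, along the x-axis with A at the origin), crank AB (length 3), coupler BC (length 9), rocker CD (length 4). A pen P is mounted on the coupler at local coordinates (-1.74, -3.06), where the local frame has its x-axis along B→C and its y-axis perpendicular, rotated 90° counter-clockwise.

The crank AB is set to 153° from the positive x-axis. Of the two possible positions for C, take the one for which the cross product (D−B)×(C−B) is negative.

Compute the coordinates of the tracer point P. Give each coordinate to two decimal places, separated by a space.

A=(0,0), D=(9.00,0)
B = A + 3.00·(cos153°, sin153°) = (-2.6730, 1.3620)
|BD| = 11.7522
circle(B,9.00) ∩ circle(D,4.00): a=8.6415, h=2.5147
  candidates: C₊=(6.2017,2.8583) cross=29.553; C₋=(5.6189,-2.1373) cross=-29.553
  mode - wants cross < 0 → take C=(5.6189,-2.1373) (cross=-29.553)
ex = (C−B)/|BC| = (0.9213,-0.3888); ey = (0.3888,0.9213)
P = B + -1.74·ex + -3.06·ey = (-5.4659,-0.7807)

-5.47 -0.78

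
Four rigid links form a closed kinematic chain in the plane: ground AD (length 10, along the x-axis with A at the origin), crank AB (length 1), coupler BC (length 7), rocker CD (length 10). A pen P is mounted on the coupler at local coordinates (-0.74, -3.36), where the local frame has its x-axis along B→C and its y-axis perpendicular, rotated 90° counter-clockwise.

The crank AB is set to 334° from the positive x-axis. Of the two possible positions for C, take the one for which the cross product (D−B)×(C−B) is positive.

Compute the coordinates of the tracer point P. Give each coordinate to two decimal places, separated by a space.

4.04 -1.85

A=(0,0), D=(10.00,0)
B = A + 1.00·(cos334°, sin334°) = (0.8988, -0.4384)
|BD| = 9.1118
circle(B,7.00) ∩ circle(D,10.00): a=1.7573, h=6.7758
  candidates: C₊=(2.3281,6.4142) cross=61.740; C₋=(2.9800,-7.1218) cross=-61.740
  mode + wants cross > 0 → take C=(2.3281,6.4142) (cross=61.740)
ex = (C−B)/|BC| = (0.2042,0.9789); ey = (-0.9789,0.2042)
P = B + -0.74·ex + -3.36·ey = (4.0369,-1.8488)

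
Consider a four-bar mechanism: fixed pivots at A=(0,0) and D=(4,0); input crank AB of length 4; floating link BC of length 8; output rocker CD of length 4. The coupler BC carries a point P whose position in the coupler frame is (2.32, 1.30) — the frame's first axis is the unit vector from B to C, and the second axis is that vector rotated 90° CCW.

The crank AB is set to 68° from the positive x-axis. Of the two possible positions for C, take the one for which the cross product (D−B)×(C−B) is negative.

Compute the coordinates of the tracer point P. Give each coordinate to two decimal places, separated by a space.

3.38 1.83

A=(0,0), D=(4.00,0)
B = A + 4.00·(cos68°, sin68°) = (1.4984, 3.7087)
|BD| = 4.4735
circle(B,8.00) ∩ circle(D,4.00): a=7.6016, h=2.4930
  candidates: C₊=(7.8160,-1.1993) cross=11.152; C₋=(3.6824,-3.9874) cross=-11.152
  mode - wants cross < 0 → take C=(3.6824,-3.9874) (cross=-11.152)
ex = (C−B)/|BC| = (0.2730,-0.9620); ey = (0.9620,0.2730)
P = B + 2.32·ex + 1.30·ey = (3.3824,1.8318)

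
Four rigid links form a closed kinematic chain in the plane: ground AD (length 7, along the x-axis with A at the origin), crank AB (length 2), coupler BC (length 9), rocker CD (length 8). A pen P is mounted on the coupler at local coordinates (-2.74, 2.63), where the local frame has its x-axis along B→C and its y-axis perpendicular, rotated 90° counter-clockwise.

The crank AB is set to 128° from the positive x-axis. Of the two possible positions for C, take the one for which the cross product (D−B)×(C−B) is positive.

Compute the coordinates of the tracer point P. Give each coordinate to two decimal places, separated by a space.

-5.03 1.58

A=(0,0), D=(7.00,0)
B = A + 2.00·(cos128°, sin128°) = (-1.2313, 1.5760)
|BD| = 8.3808
circle(B,9.00) ∩ circle(D,8.00): a=5.2046, h=7.3425
  candidates: C₊=(5.2612,7.8088) cross=61.536; C₋=(2.4997,-6.6142) cross=-61.536
  mode + wants cross > 0 → take C=(5.2612,7.8088) (cross=61.536)
ex = (C−B)/|BC| = (0.7214,0.6925); ey = (-0.6925,0.7214)
P = B + -2.74·ex + 2.63·ey = (-5.0293,1.5758)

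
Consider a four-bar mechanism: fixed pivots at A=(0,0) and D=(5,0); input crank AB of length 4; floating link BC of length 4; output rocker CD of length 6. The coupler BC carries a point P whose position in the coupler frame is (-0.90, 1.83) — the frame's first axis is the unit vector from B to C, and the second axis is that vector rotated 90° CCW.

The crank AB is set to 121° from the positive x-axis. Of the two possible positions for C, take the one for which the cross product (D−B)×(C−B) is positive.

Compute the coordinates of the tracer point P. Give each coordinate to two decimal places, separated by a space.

-3.59 4.77

A=(0,0), D=(5.00,0)
B = A + 4.00·(cos121°, sin121°) = (-2.0602, 3.4287)
|BD| = 7.8487
circle(B,4.00) ∩ circle(D,6.00): a=2.6502, h=2.9960
  candidates: C₊=(1.6326,4.9660) cross=23.515; C₋=(-0.9850,-0.4241) cross=-23.515
  mode + wants cross > 0 → take C=(1.6326,4.9660) (cross=23.515)
ex = (C−B)/|BC| = (0.9232,0.3843); ey = (-0.3843,0.9232)
P = B + -0.90·ex + 1.83·ey = (-3.5943,4.7722)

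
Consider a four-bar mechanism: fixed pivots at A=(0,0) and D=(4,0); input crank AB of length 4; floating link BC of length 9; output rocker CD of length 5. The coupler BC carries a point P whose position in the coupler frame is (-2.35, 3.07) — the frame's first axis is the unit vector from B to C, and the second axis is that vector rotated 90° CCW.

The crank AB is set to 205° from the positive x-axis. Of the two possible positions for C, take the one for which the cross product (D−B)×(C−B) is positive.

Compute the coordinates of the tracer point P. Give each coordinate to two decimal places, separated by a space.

-7.47 -1.26

A=(0,0), D=(4.00,0)
B = A + 4.00·(cos205°, sin205°) = (-3.6252, -1.6905)
|BD| = 7.8104
circle(B,9.00) ∩ circle(D,5.00): a=7.4902, h=4.9897
  candidates: C₊=(2.6074,4.8022) cross=38.972; C₋=(4.7674,-4.9408) cross=-38.972
  mode + wants cross > 0 → take C=(2.6074,4.8022) (cross=38.972)
ex = (C−B)/|BC| = (0.6925,0.7214); ey = (-0.7214,0.6925)
P = B + -2.35·ex + 3.07·ey = (-7.4673,-1.2597)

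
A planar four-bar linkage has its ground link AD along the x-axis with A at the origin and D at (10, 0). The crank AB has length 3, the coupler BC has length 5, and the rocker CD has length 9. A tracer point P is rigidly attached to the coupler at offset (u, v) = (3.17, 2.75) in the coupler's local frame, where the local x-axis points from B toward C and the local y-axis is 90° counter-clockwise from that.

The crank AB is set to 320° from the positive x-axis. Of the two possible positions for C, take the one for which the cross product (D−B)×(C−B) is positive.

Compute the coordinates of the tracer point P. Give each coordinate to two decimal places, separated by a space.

A=(0,0), D=(10.00,0)
B = A + 3.00·(cos320°, sin320°) = (2.2981, -1.9284)
|BD| = 7.9396
circle(B,5.00) ∩ circle(D,9.00): a=0.4432, h=4.9803
  candidates: C₊=(1.5184,3.0105) cross=39.542; C₋=(3.9377,-6.6519) cross=-39.542
  mode + wants cross > 0 → take C=(1.5184,3.0105) (cross=39.542)
ex = (C−B)/|BC| = (-0.1559,0.9878); ey = (-0.9878,-0.1559)
P = B + 3.17·ex + 2.75·ey = (-0.9126,0.7740)

-0.91 0.77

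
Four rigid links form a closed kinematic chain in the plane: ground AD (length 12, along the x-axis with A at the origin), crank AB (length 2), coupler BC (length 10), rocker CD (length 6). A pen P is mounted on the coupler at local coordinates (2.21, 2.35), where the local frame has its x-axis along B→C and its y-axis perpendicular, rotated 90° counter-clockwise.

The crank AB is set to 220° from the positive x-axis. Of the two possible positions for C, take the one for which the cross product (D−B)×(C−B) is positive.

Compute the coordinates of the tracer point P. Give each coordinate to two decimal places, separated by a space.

-0.75 1.84

A=(0,0), D=(12.00,0)
B = A + 2.00·(cos220°, sin220°) = (-1.5321, -1.2856)
|BD| = 13.5930
circle(B,10.00) ∩ circle(D,6.00): a=9.1507, h=4.0330
  candidates: C₊=(7.1961,3.5948) cross=54.821; C₋=(7.9590,-4.4351) cross=-54.821
  mode + wants cross > 0 → take C=(7.1961,3.5948) (cross=54.821)
ex = (C−B)/|BC| = (0.8728,0.4880); ey = (-0.4880,0.8728)
P = B + 2.21·ex + 2.35·ey = (-0.7500,1.8441)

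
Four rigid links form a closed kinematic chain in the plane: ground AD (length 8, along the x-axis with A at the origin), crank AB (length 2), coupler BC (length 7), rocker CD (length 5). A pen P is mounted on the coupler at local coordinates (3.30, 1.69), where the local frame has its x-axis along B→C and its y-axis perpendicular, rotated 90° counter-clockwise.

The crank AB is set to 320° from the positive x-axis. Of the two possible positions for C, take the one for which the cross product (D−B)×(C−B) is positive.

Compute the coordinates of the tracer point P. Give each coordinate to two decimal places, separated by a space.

2.09 2.38

A=(0,0), D=(8.00,0)
B = A + 2.00·(cos320°, sin320°) = (1.5321, -1.2856)
|BD| = 6.5944
circle(B,7.00) ∩ circle(D,5.00): a=5.1169, h=4.7767
  candidates: C₊=(5.6196,4.3970) cross=31.500; C₋=(7.4821,-4.9731) cross=-31.500
  mode + wants cross > 0 → take C=(5.6196,4.3970) (cross=31.500)
ex = (C−B)/|BC| = (0.5839,0.8118); ey = (-0.8118,0.5839)
P = B + 3.30·ex + 1.69·ey = (2.0871,2.3802)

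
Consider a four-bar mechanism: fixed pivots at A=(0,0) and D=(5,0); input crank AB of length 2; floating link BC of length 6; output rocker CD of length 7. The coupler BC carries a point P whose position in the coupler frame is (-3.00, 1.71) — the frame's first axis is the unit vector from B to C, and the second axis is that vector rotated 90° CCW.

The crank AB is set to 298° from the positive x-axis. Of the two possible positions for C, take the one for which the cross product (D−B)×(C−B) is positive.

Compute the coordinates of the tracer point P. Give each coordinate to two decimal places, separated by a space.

0.14 -5.13

A=(0,0), D=(5.00,0)
B = A + 2.00·(cos298°, sin298°) = (0.9389, -1.7659)
|BD| = 4.4284
circle(B,6.00) ∩ circle(D,7.00): a=0.7464, h=5.9534
  candidates: C₊=(-0.7506,3.9913) cross=26.364; C₋=(3.9974,-6.9278) cross=-26.364
  mode + wants cross > 0 → take C=(-0.7506,3.9913) (cross=26.364)
ex = (C−B)/|BC| = (-0.2816,0.9595); ey = (-0.9595,-0.2816)
P = B + -3.00·ex + 1.71·ey = (0.1429,-5.1260)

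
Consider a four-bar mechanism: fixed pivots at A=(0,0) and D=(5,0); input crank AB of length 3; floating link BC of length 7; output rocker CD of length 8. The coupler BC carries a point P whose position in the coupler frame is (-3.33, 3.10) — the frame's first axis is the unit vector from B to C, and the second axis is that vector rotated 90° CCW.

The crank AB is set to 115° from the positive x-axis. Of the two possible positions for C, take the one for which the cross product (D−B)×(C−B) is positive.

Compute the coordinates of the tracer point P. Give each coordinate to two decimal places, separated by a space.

-5.80 2.38

A=(0,0), D=(5.00,0)
B = A + 3.00·(cos115°, sin115°) = (-1.2679, 2.7189)
|BD| = 6.8322
circle(B,7.00) ∩ circle(D,8.00): a=2.3183, h=6.6049
  candidates: C₊=(3.4875,7.8557) cross=45.126; C₋=(-1.7695,-4.2631) cross=-45.126
  mode + wants cross > 0 → take C=(3.4875,7.8557) (cross=45.126)
ex = (C−B)/|BC| = (0.6793,0.7338); ey = (-0.7338,0.6793)
P = B + -3.33·ex + 3.10·ey = (-5.8049,2.3812)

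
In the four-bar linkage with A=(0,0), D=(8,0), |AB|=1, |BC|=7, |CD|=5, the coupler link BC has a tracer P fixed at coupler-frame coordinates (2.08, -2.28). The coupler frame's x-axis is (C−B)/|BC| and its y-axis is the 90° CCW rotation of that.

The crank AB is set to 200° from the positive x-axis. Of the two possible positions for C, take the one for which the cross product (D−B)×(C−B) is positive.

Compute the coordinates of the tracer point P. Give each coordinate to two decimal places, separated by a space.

2.08 -0.96

A=(0,0), D=(8.00,0)
B = A + 1.00·(cos200°, sin200°) = (-0.9397, -0.3420)
|BD| = 8.9462
circle(B,7.00) ∩ circle(D,5.00): a=5.8145, h=3.8977
  candidates: C₊=(4.7215,3.7751) cross=34.870; C₋=(5.0195,-4.0146) cross=-34.870
  mode + wants cross > 0 → take C=(4.7215,3.7751) (cross=34.870)
ex = (C−B)/|BC| = (0.8087,0.5882); ey = (-0.5882,0.8087)
P = B + 2.08·ex + -2.28·ey = (2.0835,-0.9626)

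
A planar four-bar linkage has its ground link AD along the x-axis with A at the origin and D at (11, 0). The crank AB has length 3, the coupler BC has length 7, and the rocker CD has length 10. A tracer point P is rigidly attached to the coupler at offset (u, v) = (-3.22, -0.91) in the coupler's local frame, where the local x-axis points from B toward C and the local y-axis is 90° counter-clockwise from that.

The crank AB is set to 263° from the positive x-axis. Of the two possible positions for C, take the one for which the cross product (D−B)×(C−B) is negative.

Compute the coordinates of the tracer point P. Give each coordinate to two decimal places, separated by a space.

A=(0,0), D=(11.00,0)
B = A + 3.00·(cos263°, sin263°) = (-0.3656, -2.9776)
|BD| = 11.7492
circle(B,7.00) ∩ circle(D,10.00): a=3.7042, h=5.9396
  candidates: C₊=(1.7124,3.7068) cross=69.785; C₋=(4.7230,-7.7845) cross=-69.785
  mode - wants cross < 0 → take C=(4.7230,-7.7845) (cross=-69.785)
ex = (C−B)/|BC| = (0.7269,-0.6867); ey = (0.6867,0.7269)
P = B + -3.22·ex + -0.91·ey = (-3.3313,-1.4280)

-3.33 -1.43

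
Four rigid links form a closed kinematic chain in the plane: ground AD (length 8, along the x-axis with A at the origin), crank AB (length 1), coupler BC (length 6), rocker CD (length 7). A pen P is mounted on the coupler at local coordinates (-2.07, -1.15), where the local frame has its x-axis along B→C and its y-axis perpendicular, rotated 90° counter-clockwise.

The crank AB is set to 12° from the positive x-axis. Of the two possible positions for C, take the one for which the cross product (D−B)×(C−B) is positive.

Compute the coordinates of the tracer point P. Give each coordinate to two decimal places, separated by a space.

A=(0,0), D=(8.00,0)
B = A + 1.00·(cos12°, sin12°) = (0.9781, 0.2079)
|BD| = 7.0249
circle(B,6.00) ∩ circle(D,7.00): a=2.5872, h=5.4135
  candidates: C₊=(3.7244,5.5425) cross=38.030; C₋=(3.4040,-5.2798) cross=-38.030
  mode + wants cross > 0 → take C=(3.7244,5.5425) (cross=38.030)
ex = (C−B)/|BC| = (0.4577,0.8891); ey = (-0.8891,0.4577)
P = B + -2.07·ex + -1.15·ey = (1.0531,-2.1589)

1.05 -2.16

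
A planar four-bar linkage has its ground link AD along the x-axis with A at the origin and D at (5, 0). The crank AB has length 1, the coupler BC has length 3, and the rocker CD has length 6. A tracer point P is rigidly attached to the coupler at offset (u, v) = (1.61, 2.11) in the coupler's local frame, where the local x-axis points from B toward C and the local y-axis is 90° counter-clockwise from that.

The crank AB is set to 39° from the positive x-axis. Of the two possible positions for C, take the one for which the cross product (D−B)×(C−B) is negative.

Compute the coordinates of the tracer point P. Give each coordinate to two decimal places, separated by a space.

A=(0,0), D=(5.00,0)
B = A + 1.00·(cos39°, sin39°) = (0.7771, 0.6293)
|BD| = 4.2695
circle(B,3.00) ∩ circle(D,6.00): a=-1.0272, h=2.8187
  candidates: C₊=(0.1766,3.5686) cross=12.034; C₋=(-0.6543,-2.0071) cross=-12.034
  mode - wants cross < 0 → take C=(-0.6543,-2.0071) (cross=-12.034)
ex = (C−B)/|BC| = (-0.4772,-0.8788); ey = (0.8788,-0.4772)
P = B + 1.61·ex + 2.11·ey = (1.8632,-1.7924)

1.86 -1.79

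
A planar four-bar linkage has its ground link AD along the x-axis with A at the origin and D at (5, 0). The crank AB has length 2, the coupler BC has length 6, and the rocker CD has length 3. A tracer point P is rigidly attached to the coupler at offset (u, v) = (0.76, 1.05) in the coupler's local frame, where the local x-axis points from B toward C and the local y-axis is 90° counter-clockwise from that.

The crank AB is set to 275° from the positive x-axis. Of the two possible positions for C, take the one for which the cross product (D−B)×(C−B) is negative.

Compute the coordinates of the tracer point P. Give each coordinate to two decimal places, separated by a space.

A=(0,0), D=(5.00,0)
B = A + 2.00·(cos275°, sin275°) = (0.1743, -1.9924)
|BD| = 5.2208
circle(B,6.00) ∩ circle(D,3.00): a=5.1962, h=2.9999
  candidates: C₊=(3.8324,2.7635) cross=15.662; C₋=(6.1221,-2.7822) cross=-15.662
  mode - wants cross < 0 → take C=(6.1221,-2.7822) (cross=-15.662)
ex = (C−B)/|BC| = (0.9913,-0.1316); ey = (0.1316,0.9913)
P = B + 0.76·ex + 1.05·ey = (1.0659,-1.0516)

1.07 -1.05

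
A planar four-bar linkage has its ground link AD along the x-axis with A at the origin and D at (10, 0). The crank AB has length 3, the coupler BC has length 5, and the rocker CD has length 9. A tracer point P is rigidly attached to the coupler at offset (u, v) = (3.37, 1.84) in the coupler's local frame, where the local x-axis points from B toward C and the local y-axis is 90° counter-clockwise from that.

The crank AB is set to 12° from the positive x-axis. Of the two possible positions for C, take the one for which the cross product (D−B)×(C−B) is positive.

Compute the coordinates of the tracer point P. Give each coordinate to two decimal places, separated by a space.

A=(0,0), D=(10.00,0)
B = A + 3.00·(cos12°, sin12°) = (2.9344, 0.6237)
|BD| = 7.0930
circle(B,5.00) ∩ circle(D,9.00): a=-0.4010, h=4.9839
  candidates: C₊=(2.9732,5.6236) cross=35.351; C₋=(2.0967,-4.3056) cross=-35.351
  mode + wants cross > 0 → take C=(2.9732,5.6236) (cross=35.351)
ex = (C−B)/|BC| = (0.0078,1.0000); ey = (-1.0000,0.0078)
P = B + 3.37·ex + 1.84·ey = (1.1207,4.0079)

1.12 4.01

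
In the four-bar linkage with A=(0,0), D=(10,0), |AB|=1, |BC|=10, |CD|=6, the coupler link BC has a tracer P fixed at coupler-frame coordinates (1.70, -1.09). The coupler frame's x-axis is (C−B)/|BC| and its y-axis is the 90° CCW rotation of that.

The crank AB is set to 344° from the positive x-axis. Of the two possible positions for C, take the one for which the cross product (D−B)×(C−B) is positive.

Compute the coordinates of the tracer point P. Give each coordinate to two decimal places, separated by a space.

A=(0,0), D=(10.00,0)
B = A + 1.00·(cos344°, sin344°) = (0.9613, -0.2756)
|BD| = 9.0429
circle(B,10.00) ∩ circle(D,6.00): a=8.0601, h=5.9190
  candidates: C₊=(8.8372,5.8863) cross=53.525; C₋=(9.1981,-5.9462) cross=-53.525
  mode + wants cross > 0 → take C=(8.8372,5.8863) (cross=53.525)
ex = (C−B)/|BC| = (0.7876,0.6162); ey = (-0.6162,0.7876)
P = B + 1.70·ex + -1.09·ey = (2.9718,-0.0866)

2.97 -0.09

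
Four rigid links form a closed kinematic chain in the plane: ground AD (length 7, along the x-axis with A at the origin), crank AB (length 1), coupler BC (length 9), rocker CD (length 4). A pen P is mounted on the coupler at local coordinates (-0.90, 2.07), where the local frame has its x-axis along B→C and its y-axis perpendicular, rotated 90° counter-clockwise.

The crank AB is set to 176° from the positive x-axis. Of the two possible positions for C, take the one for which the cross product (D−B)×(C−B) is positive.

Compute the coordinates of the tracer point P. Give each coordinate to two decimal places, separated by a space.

-2.71 1.54

A=(0,0), D=(7.00,0)
B = A + 1.00·(cos176°, sin176°) = (-0.9976, 0.0698)
|BD| = 7.9979
circle(B,9.00) ∩ circle(D,4.00): a=8.0625, h=3.9995
  candidates: C₊=(7.0995,3.9988) cross=31.987; C₋=(7.0298,-3.9999) cross=-31.987
  mode + wants cross > 0 → take C=(7.0995,3.9988) (cross=31.987)
ex = (C−B)/|BC| = (0.8997,0.4366); ey = (-0.4366,0.8997)
P = B + -0.90·ex + 2.07·ey = (-2.7109,1.5392)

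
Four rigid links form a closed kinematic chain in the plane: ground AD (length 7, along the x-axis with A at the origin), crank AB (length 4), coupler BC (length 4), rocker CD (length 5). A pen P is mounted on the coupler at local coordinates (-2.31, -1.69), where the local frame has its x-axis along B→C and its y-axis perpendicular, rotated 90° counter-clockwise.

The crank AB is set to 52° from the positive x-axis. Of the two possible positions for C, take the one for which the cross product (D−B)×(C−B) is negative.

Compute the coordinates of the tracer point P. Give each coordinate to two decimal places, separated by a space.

1.01 5.62

A=(0,0), D=(7.00,0)
B = A + 4.00·(cos52°, sin52°) = (2.4626, 3.1520)
|BD| = 5.5248
circle(B,4.00) ∩ circle(D,5.00): a=1.9479, h=3.4937
  candidates: C₊=(6.0556,4.9100) cross=19.302; C₋=(2.0691,-0.8286) cross=-19.302
  mode - wants cross < 0 → take C=(2.0691,-0.8286) (cross=-19.302)
ex = (C−B)/|BC| = (-0.0984,-0.9951); ey = (0.9951,-0.0984)
P = B + -2.31·ex + -1.69·ey = (1.0081,5.6171)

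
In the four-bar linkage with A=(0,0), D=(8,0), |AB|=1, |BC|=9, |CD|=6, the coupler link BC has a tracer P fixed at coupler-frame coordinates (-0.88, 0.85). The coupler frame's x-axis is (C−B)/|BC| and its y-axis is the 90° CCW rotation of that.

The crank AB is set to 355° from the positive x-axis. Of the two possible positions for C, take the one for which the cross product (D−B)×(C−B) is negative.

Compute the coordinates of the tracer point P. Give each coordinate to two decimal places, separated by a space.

0.89 1.13

A=(0,0), D=(8.00,0)
B = A + 1.00·(cos355°, sin355°) = (0.9962, -0.0872)
|BD| = 7.0043
circle(B,9.00) ∩ circle(D,6.00): a=6.7145, h=5.9930
  candidates: C₊=(7.6356,5.9889) cross=41.977; C₋=(7.7847,-5.9961) cross=-41.977
  mode - wants cross < 0 → take C=(7.7847,-5.9961) (cross=-41.977)
ex = (C−B)/|BC| = (0.7543,-0.6566); ey = (0.6566,0.7543)
P = B + -0.88·ex + 0.85·ey = (0.8905,1.1317)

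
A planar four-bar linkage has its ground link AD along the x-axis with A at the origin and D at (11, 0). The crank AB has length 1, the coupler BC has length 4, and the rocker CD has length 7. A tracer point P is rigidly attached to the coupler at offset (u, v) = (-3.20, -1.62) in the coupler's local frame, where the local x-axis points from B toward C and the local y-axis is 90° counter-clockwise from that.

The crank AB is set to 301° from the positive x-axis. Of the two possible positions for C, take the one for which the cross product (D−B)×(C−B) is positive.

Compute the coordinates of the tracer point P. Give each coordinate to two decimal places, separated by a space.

A=(0,0), D=(11.00,0)
B = A + 1.00·(cos301°, sin301°) = (0.5150, -0.8572)
|BD| = 10.5199
circle(B,4.00) ∩ circle(D,7.00): a=3.6915, h=1.5403
  candidates: C₊=(4.0688,0.9788) cross=16.204; C₋=(4.3198,-2.0916) cross=-16.204
  mode + wants cross > 0 → take C=(4.0688,0.9788) (cross=16.204)
ex = (C−B)/|BC| = (0.8884,0.4590); ey = (-0.4590,0.8884)
P = B + -3.20·ex + -1.62·ey = (-1.5844,-3.7652)

-1.58 -3.77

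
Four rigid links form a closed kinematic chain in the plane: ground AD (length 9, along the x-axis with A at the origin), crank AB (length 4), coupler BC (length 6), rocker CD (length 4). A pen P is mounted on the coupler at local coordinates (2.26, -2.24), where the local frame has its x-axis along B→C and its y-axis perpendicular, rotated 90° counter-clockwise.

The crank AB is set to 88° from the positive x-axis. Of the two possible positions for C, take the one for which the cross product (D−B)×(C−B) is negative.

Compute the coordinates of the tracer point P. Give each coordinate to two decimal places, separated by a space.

A=(0,0), D=(9.00,0)
B = A + 4.00·(cos88°, sin88°) = (0.1396, 3.9976)
|BD| = 9.7205
circle(B,6.00) ∩ circle(D,4.00): a=5.8890, h=1.1488
  candidates: C₊=(5.9800,2.6229) cross=11.167; C₋=(5.0351,0.5285) cross=-11.167
  mode - wants cross < 0 → take C=(5.0351,0.5285) (cross=-11.167)
ex = (C−B)/|BC| = (0.8159,-0.5782); ey = (0.5782,0.8159)
P = B + 2.26·ex + -2.24·ey = (0.6884,0.8632)

0.69 0.86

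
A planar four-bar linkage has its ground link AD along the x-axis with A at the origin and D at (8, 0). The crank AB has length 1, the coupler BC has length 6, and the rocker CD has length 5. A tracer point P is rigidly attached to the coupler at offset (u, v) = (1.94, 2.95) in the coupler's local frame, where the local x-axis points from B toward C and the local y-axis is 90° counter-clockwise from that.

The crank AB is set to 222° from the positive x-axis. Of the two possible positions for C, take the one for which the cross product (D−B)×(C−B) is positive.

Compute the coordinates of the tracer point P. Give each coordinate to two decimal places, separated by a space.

-1.01 2.85

A=(0,0), D=(8.00,0)
B = A + 1.00·(cos222°, sin222°) = (-0.7431, -0.6691)
|BD| = 8.7687
circle(B,6.00) ∩ circle(D,5.00): a=5.0116, h=3.2991
  candidates: C₊=(4.0021,3.0028) cross=28.929; C₋=(4.5056,-3.5762) cross=-28.929
  mode + wants cross > 0 → take C=(4.0021,3.0028) (cross=28.929)
ex = (C−B)/|BC| = (0.7909,0.6120); ey = (-0.6120,0.7909)
P = B + 1.94·ex + 2.95·ey = (-1.0142,2.8512)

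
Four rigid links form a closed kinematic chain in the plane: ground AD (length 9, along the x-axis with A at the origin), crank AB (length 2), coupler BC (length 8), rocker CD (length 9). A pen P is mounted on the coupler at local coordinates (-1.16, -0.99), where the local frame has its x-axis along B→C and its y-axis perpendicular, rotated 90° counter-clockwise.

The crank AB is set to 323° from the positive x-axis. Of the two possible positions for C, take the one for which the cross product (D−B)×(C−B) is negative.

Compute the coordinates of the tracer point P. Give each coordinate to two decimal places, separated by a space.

0.18 -0.65

A=(0,0), D=(9.00,0)
B = A + 2.00·(cos323°, sin323°) = (1.5973, -1.2036)
|BD| = 7.4999
circle(B,8.00) ∩ circle(D,9.00): a=2.6166, h=7.5600
  candidates: C₊=(2.9667,6.6783) cross=56.699; C₋=(5.3932,-8.2457) cross=-56.699
  mode - wants cross < 0 → take C=(5.3932,-8.2457) (cross=-56.699)
ex = (C−B)/|BC| = (0.4745,-0.8803); ey = (0.8803,0.4745)
P = B + -1.16·ex + -0.99·ey = (0.1754,-0.6523)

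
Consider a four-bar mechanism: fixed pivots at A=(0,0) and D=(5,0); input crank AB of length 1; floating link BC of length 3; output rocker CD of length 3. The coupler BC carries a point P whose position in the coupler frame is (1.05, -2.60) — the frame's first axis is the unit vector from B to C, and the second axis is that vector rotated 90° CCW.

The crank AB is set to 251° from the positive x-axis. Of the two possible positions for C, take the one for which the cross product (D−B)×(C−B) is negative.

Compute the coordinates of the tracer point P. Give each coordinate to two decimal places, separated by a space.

A=(0,0), D=(5.00,0)
B = A + 1.00·(cos251°, sin251°) = (-0.3256, -0.9455)
|BD| = 5.4089
circle(B,3.00) ∩ circle(D,3.00): a=2.7044, h=1.2985
  candidates: C₊=(2.1102,0.8057) cross=7.023; C₋=(2.5642,-1.7513) cross=-7.023
  mode - wants cross < 0 → take C=(2.5642,-1.7513) (cross=-7.023)
ex = (C−B)/|BC| = (0.9633,-0.2686); ey = (0.2686,0.9633)
P = B + 1.05·ex + -2.60·ey = (-0.0125,-3.7320)

-0.01 -3.73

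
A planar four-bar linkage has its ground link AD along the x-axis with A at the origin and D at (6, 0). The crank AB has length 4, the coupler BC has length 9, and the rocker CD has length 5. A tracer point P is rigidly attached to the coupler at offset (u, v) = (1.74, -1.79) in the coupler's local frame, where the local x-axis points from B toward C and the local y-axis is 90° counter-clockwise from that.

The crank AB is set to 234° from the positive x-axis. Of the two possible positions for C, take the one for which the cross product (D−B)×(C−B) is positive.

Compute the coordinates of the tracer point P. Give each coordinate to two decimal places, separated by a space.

A=(0,0), D=(6.00,0)
B = A + 4.00·(cos234°, sin234°) = (-2.3511, -3.2361)
|BD| = 8.9562
circle(B,9.00) ∩ circle(D,5.00): a=7.6044, h=4.8138
  candidates: C₊=(3.0002,4.0002) cross=43.113; C₋=(6.4789,-4.9770) cross=-43.113
  mode + wants cross > 0 → take C=(3.0002,4.0002) (cross=43.113)
ex = (C−B)/|BC| = (0.5946,0.8040); ey = (-0.8040,0.5946)
P = B + 1.74·ex + -1.79·ey = (0.1227,-2.9014)

0.12 -2.90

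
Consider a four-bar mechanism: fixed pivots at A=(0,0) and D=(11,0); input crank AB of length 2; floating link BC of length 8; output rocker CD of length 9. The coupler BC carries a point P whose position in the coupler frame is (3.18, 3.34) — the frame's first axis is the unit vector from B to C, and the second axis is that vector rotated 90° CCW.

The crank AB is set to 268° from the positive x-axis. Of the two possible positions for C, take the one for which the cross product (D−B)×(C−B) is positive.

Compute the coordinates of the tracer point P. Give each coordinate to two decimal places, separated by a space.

A=(0,0), D=(11.00,0)
B = A + 2.00·(cos268°, sin268°) = (-0.0698, -1.9988)
|BD| = 11.2488
circle(B,8.00) ∩ circle(D,9.00): a=4.8688, h=6.3478
  candidates: C₊=(3.5936,5.1132) cross=71.406; C₋=(5.8494,-7.3805) cross=-71.406
  mode + wants cross > 0 → take C=(3.5936,5.1132) (cross=71.406)
ex = (C−B)/|BC| = (0.4579,0.8890); ey = (-0.8890,0.4579)
P = B + 3.18·ex + 3.34·ey = (-1.5829,2.3577)

-1.58 2.36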